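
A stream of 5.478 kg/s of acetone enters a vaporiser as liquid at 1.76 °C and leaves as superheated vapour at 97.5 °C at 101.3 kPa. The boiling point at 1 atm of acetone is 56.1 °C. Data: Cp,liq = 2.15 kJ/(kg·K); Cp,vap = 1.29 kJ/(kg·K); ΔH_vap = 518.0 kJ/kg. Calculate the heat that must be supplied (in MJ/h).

Q = 13600 MJ/h

liquid 1.76→56.1 °C: 116.83 kJ/kg
vaporisation at 56.1 °C: 518 kJ/kg
vapour 56.1→97.5 °C: 53.406 kJ/kg
Δh = 116.83 + 518 + 53.406 = 688.24 kJ/kg
Q = ṁ·Δh = 5.478 kg/s × 688.24 kJ/kg = 3770.2 kJ/s
|Q| = 3770.2 kW = 13573 MJ/h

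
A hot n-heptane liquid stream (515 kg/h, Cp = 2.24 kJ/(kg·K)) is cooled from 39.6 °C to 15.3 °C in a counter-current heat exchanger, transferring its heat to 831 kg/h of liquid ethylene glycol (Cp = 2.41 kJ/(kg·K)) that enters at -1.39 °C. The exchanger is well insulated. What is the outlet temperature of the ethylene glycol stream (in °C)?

Heat released by hot stream: Q = 515 × 2.24 × (39.6 − 15.3) = 28032 kJ/h
Energy balance on cold side (adiabatic exchanger): Q = ṁ_c·Cp_c·(T_c,out − T_c,in)
T_c,out = -1.39 + 28032/(831 × 2.41) = 12.607 °C

T_c,out = 12.6 °C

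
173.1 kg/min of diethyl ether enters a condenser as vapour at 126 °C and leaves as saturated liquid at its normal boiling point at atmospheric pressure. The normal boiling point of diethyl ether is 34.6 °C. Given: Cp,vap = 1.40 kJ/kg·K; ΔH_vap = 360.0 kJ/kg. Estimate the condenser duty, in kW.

vapour 126→34.6 °C: -127.96 kJ/kg
condensation at 34.6 °C: -360 kJ/kg
Δh = -127.96 + -360 = -487.96 kJ/kg
Q = ṁ·Δh = 173.1 kg/min × -487.96 kJ/kg = -84466 kJ/min
|Q| = 1407.8 kW

Q_c = 1410 kW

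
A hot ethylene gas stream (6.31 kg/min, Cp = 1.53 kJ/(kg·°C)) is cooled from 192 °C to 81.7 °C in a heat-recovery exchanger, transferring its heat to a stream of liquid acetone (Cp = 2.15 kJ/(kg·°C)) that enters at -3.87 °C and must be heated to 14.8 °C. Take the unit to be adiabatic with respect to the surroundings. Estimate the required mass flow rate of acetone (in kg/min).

Heat released by hot stream: Q = 6.31 × 1.53 × (192 − 81.7) = 1064.9 kJ/min
Energy balance on cold side (adiabatic exchanger): Q = ṁ_c·Cp_c·(T_c,out − T_c,in)
ṁ_c = 1064.9 / [2.15 × (14.8 − -3.87)] = 26.529 kg/min

ṁ_c = 26.5 kg/min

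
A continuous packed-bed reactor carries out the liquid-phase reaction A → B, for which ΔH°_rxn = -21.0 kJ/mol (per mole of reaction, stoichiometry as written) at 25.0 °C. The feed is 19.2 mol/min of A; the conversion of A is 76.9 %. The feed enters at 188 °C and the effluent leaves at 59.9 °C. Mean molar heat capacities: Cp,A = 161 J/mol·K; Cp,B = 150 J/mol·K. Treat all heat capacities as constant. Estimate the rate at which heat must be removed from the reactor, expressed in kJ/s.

Extent of reaction ξ = 0.769 × 19.2 = 14.765 mol/min
Reaction term: ξ·ΔH°_rxn = 14.765 × -21.0 = -310.06 kJ/min
Sensible, feed 188→25 °C: -503.87 kJ/min
Outlet flows (mol/min): A 4.4352, B 14.765
Sensible, products 25→59.9 °C: 102.21 kJ/min
Q = ΔH = -711.71 kJ/min = -11.862 kW
Heat removed = 11.862 kJ/s

Q_out = 11.9 kJ/s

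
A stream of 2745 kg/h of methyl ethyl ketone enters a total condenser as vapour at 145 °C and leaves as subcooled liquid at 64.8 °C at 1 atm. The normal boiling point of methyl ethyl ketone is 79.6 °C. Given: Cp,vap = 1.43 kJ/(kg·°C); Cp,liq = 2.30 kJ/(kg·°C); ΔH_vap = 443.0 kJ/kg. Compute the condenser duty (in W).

vapour 145→79.6 °C: -93.522 kJ/kg
condensation at 79.6 °C: -443 kJ/kg
liquid 79.6→64.8 °C: -34.04 kJ/kg
Δh = -93.522 + -443 + -34.04 = -570.56 kJ/kg
Q = ṁ·Δh = 2745 kg/h × -570.56 kJ/kg = -1.5662e+06 kJ/h
|Q| = 435.05 kW = 435050 W

Q_c = 435000 W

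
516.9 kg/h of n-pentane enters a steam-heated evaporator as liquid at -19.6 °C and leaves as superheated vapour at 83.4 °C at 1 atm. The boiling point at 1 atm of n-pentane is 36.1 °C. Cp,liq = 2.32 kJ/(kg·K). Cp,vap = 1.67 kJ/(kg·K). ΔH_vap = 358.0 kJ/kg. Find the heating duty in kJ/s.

Q = 81.3 kJ/s

liquid -19.6→36.1 °C: 129.22 kJ/kg
vaporisation at 36.1 °C: 358 kJ/kg
vapour 36.1→83.4 °C: 78.991 kJ/kg
Δh = 129.22 + 358 + 78.991 = 566.22 kJ/kg
Q = ṁ·Δh = 516.9 kg/h × 566.22 kJ/kg = 292680 kJ/h
|Q| = 81.299 kW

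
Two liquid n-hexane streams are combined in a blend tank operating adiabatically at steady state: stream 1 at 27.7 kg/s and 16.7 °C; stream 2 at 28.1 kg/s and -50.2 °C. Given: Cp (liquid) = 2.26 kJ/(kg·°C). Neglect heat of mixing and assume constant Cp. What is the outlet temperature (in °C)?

Adiabatic, steady state ⇒ Σ ṁᵢCp,ᵢ(T_out − Tᵢ) = 0
Σ ṁᵢCp,ᵢTᵢ = 27.7×2.26×16.7 + 28.1×2.26×-50.2 = -2142.5
Σ ṁᵢCp,ᵢ = 27.7×2.26 + 28.1×2.26 = 126.11
T_out = -2142.5 / 126.11 = -16.99 °C

T_out = -17.0 °C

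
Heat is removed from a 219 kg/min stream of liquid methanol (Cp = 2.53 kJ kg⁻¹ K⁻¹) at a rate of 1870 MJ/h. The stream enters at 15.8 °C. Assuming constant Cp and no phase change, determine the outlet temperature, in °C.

Q = 1870 MJ/h = 31167 kJ/min
ΔT = Q/(ṁ·Cp) = 31167/(219×2.53) = 56.25 K
T_out = 15.8 − 56.25 = -40.45 °C

T_out = -40.5 °C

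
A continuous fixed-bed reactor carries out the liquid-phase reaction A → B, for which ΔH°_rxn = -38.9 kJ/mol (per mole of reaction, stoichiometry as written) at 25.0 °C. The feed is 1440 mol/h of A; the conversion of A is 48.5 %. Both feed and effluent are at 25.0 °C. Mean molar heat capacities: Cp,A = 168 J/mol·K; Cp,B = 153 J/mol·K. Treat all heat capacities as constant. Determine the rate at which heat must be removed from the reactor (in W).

Q_out = 7550 W

Extent of reaction ξ = 0.485 × 1440 = 698.4 mol/h
Reaction term: ξ·ΔH°_rxn = 698.4 × -38.9 = -27168 kJ/h
Q = ΔH = -27168 kJ/h = -7.5466 kW
Heat removed = 7546.6 W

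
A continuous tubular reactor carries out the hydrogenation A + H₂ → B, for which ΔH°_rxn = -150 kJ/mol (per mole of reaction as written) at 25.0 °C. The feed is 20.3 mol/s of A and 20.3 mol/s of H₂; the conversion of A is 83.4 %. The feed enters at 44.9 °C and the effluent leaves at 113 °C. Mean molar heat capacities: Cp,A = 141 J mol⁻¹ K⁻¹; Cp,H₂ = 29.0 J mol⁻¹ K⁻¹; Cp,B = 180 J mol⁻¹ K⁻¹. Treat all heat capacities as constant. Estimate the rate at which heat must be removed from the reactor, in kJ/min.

Extent of reaction ξ = 0.834 × 20.3 = 16.93 mol/s
Reaction term: ξ·ΔH°_rxn = 16.93 × -150 = -2539.5 kJ/s
Sensible, feed 44.9→25 °C: -68.675 kJ/s
Outlet flows (mol/s): A 3.3698, H₂ 3.3698, B 16.93
Sensible, products 25→113 °C: 318.59 kJ/s
Q = ΔH = -2289.6 kJ/s = -2289.6 kW
Heat removed = 137380 kJ/min

Q_out = 137000 kJ/min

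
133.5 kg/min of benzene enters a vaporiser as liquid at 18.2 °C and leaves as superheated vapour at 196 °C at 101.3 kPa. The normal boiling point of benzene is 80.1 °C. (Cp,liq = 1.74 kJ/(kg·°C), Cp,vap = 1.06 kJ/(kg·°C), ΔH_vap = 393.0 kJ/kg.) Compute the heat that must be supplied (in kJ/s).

liquid 18.2→80.1 °C: 107.71 kJ/kg
vaporisation at 80.1 °C: 393 kJ/kg
vapour 80.1→196 °C: 122.85 kJ/kg
Δh = 107.71 + 393 + 122.85 = 623.56 kJ/kg
Q = ṁ·Δh = 133.5 kg/min × 623.56 kJ/kg = 83245 kJ/min
|Q| = 1387.4 kW

Q = 1390 kJ/s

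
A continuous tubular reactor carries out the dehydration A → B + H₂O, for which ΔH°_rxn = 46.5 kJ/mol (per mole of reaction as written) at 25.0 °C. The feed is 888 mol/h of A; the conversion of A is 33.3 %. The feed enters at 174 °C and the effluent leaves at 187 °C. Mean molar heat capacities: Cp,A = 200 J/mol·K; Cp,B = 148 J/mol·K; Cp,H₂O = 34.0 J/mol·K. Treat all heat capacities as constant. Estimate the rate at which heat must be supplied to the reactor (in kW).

Q_in = 4.22 kW

Extent of reaction ξ = 0.333 × 888 = 295.7 mol/h
Reaction term: ξ·ΔH°_rxn = 295.7 × 46.5 = 13750 kJ/h
Sensible, feed 174→25 °C: -26462 kJ/h
Outlet flows (mol/h): A 592.3, B 295.7, H₂O 295.7
Sensible, products 25→187 °C: 27909 kJ/h
Q = ΔH = 15197 kJ/h = 4.2213 kW
Heat supplied = 4.2213 kW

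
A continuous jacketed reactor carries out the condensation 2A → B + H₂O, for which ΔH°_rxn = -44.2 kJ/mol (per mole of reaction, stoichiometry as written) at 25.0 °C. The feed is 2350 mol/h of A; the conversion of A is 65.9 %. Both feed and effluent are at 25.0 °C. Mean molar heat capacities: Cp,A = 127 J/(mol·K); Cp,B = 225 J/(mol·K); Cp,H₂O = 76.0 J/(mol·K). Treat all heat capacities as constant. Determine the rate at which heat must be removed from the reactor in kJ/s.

Q_out = 9.51 kJ/s

Extent of reaction ξ = 0.659 × 2350 / 2 = 774.33 mol/h
Reaction term: ξ·ΔH°_rxn = 774.33 × -44.2 = -34225 kJ/h
Q = ΔH = -34225 kJ/h = -9.507 kW
Heat removed = 9.507 kJ/s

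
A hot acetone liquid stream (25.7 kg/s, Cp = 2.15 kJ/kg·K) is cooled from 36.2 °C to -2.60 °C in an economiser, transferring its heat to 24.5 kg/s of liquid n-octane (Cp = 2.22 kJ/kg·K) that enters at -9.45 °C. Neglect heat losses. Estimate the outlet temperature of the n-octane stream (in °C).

T_c,out = 30.0 °C

Heat released by hot stream: Q = 25.7 × 2.15 × (36.2 − -2.60) = 2143.9 kJ/s
Energy balance on cold side (adiabatic exchanger): Q = ṁ_c·Cp_c·(T_c,out − T_c,in)
T_c,out = -9.45 + 2143.9/(24.5 × 2.22) = 29.967 °C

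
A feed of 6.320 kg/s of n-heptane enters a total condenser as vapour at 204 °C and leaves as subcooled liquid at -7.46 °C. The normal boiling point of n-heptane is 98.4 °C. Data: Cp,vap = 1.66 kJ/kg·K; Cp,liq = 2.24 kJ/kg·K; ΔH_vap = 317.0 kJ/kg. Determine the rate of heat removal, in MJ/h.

Q_c = 16600 MJ/h

vapour 204→98.4 °C: -175.3 kJ/kg
condensation at 98.4 °C: -317 kJ/kg
liquid 98.4→-7.46 °C: -237.13 kJ/kg
Δh = -175.3 + -317 + -237.13 = -729.42 kJ/kg
Q = ṁ·Δh = 6.320 kg/s × -729.42 kJ/kg = -4609.9 kJ/s
|Q| = 4609.9 kW = 16596 MJ/h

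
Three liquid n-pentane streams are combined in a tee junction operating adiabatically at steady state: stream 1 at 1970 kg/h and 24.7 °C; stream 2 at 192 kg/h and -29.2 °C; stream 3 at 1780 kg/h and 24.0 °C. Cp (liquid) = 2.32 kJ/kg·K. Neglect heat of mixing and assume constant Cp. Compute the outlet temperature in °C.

T_out = 21.8 °C

No heat crosses the boundary, so H_out = H_in.
Σ ṁᵢCp,ᵢTᵢ = 1970×2.32×24.7 + 192×2.32×-29.2 + 1780×2.32×24.0 = 198990
Σ ṁᵢCp,ᵢ = 1970×2.32 + 192×2.32 + 1780×2.32 = 9145.4
T_out = 198990 / 9145.4 = 21.759 °C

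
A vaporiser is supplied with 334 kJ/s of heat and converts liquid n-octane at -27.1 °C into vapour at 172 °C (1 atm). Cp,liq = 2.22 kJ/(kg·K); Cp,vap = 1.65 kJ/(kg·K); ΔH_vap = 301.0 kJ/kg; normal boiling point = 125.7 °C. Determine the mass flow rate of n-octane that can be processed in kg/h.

Δh = 2.22×(125.7−-27.1) + 301.0 + 1.65×(172−125.7) = 716.61 kJ/kg
Q = 334 kJ/s = 334 kJ/s = 1.2024e+06 kJ/h
ṁ = Q/Δh = 1.2024e+06 / 716.61 = 1677.9 kg/h

ṁ = 1680 kg/h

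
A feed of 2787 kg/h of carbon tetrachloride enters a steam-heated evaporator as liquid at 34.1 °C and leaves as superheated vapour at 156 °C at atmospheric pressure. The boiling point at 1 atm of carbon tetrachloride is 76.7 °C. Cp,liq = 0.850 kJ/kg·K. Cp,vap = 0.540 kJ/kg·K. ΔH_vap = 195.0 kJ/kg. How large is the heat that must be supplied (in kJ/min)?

liquid 34.1→76.7 °C: 36.21 kJ/kg
vaporisation at 76.7 °C: 195 kJ/kg
vapour 76.7→156 °C: 42.822 kJ/kg
Δh = 36.21 + 195 + 42.822 = 274.03 kJ/kg
Q = ṁ·Δh = 2787 kg/h × 274.03 kJ/kg = 763730 kJ/h
|Q| = 212.15 kW = 12729 kJ/min

Q = 12700 kJ/min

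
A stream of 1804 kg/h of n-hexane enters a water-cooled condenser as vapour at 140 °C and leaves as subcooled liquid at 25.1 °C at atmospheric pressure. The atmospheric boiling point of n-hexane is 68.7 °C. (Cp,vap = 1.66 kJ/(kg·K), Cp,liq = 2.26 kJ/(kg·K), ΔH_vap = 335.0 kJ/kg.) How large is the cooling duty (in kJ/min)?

vapour 140→68.7 °C: -118.36 kJ/kg
condensation at 68.7 °C: -335 kJ/kg
liquid 68.7→25.1 °C: -98.536 kJ/kg
Δh = -118.36 + -335 + -98.536 = -551.89 kJ/kg
Q = ṁ·Δh = 1804 kg/h × -551.89 kJ/kg = -995620 kJ/h
|Q| = 276.56 kW = 16594 kJ/min

Q_c = 16600 kJ/min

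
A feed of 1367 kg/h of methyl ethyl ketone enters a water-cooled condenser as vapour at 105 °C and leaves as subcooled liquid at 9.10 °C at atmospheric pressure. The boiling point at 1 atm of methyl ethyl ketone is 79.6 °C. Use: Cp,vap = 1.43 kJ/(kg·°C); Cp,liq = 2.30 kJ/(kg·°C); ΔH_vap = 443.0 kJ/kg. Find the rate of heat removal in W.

vapour 105→79.6 °C: -36.322 kJ/kg
condensation at 79.6 °C: -443 kJ/kg
liquid 79.6→9.10 °C: -162.15 kJ/kg
Δh = -36.322 + -443 + -162.15 = -641.47 kJ/kg
Q = ṁ·Δh = 1367 kg/h × -641.47 kJ/kg = -876890 kJ/h
|Q| = 243.58 kW = 243580 W

Q_c = 244000 W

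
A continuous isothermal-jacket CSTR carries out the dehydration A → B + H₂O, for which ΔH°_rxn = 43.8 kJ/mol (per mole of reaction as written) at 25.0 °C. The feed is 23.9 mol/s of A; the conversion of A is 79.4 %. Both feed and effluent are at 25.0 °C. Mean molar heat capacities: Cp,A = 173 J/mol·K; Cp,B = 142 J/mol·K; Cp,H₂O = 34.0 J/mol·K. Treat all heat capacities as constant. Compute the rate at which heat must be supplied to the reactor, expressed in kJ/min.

Q_in = 49900 kJ/min

Extent of reaction ξ = 0.794 × 23.9 = 18.977 mol/s
Reaction term: ξ·ΔH°_rxn = 18.977 × 43.8 = 831.18 kJ/s
Q = ΔH = 831.18 kJ/s = 831.18 kW
Heat supplied = 49871 kJ/min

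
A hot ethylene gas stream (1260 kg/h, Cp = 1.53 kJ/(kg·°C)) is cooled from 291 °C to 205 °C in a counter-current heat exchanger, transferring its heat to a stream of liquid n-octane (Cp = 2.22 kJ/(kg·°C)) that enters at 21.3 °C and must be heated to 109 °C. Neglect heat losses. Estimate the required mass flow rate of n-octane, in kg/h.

Heat released by hot stream: Q = 1260 × 1.53 × (291 − 205) = 165790 kJ/h
Energy balance on cold side (adiabatic exchanger): Q = ṁ_c·Cp_c·(T_c,out − T_c,in)
ṁ_c = 165790 / [2.22 × (109 − 21.3)] = 851.55 kg/h

ṁ_c = 852 kg/h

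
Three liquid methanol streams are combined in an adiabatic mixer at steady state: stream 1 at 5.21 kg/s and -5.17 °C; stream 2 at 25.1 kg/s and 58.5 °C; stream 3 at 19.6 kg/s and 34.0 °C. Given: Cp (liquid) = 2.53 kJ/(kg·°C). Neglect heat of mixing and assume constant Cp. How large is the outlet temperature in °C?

T_out = 42.2 °C

No heat crosses the boundary, so H_out = H_in.
T_out = Σ ṁᵢCp,ᵢTᵢ / Σ ṁᵢCp,ᵢ
      = 5332.8 / 126.27 = 42.232 °C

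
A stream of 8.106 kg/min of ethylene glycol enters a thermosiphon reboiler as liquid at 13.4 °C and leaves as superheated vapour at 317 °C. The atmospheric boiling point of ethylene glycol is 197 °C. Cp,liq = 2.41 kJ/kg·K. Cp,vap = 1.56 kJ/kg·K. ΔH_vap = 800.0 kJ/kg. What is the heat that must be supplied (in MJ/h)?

Q = 695 MJ/h

liquid 13.4→197 °C: 442.48 kJ/kg
vaporisation at 197 °C: 800 kJ/kg
vapour 197→317 °C: 187.2 kJ/kg
Δh = 442.48 + 800 + 187.2 = 1429.7 kJ/kg
Q = ṁ·Δh = 8.106 kg/min × 1429.7 kJ/kg = 11589 kJ/min
|Q| = 193.15 kW = 695.34 MJ/h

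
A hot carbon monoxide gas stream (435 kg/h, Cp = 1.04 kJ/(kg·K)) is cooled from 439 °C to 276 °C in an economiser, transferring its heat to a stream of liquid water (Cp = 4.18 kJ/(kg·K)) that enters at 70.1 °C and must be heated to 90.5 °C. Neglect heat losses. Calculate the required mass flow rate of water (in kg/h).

ṁ_c = 865 kg/h

Heat released by hot stream: Q = 435 × 1.04 × (439 − 276) = 73741 kJ/h
Energy balance on cold side (adiabatic exchanger): Q = ṁ_c·Cp_c·(T_c,out − T_c,in)
ṁ_c = 73741 / [4.18 × (90.5 − 70.1)] = 864.78 kg/h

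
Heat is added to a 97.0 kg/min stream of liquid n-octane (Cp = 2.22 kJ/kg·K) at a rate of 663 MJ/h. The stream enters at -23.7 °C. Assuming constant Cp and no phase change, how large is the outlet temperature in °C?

Q = 663 MJ/h = 11050 kJ/min
ΔT = Q/(ṁ·Cp) = 11050/(97.0×2.22) = 51.314 K
T_out = -23.7 + 51.314 = 27.614 °C

T_out = 27.6 °C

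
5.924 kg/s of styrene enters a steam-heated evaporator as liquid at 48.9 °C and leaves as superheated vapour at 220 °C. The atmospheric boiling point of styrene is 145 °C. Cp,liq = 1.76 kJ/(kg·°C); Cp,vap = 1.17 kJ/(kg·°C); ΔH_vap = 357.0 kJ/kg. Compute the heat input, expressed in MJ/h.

Q = 13100 MJ/h

liquid 48.9→145 °C: 169.14 kJ/kg
vaporisation at 145 °C: 357 kJ/kg
vapour 145→220 °C: 87.75 kJ/kg
Δh = 169.14 + 357 + 87.75 = 613.89 kJ/kg
Q = ṁ·Δh = 5.924 kg/s × 613.89 kJ/kg = 3636.7 kJ/s
|Q| = 3636.7 kW = 13092 MJ/h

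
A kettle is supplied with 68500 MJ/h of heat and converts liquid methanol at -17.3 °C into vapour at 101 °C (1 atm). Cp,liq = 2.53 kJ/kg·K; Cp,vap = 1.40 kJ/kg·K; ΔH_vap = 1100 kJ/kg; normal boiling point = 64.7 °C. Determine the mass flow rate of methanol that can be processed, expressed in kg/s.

Δh = 2.53×(64.7−-17.3) + 1100 + 1.40×(101−64.7) = 1358.3 kJ/kg
Q = 68500 MJ/h = 19028 kJ/s = 19028 kJ/s
ṁ = Q/Δh = 19028 / 1358.3 = 14.009 kg/s

ṁ = 14.0 kg/s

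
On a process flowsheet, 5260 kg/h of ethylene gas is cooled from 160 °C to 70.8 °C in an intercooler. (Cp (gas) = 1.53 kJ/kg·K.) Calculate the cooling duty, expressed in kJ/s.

Q = ṁ·Cp·ΔT = 5260 × 1.53 × (70.8 − 160) = -717860 kJ/h
Converting: 717860 / 3600 s = 199.41 kW

Q_c = 199 kJ/s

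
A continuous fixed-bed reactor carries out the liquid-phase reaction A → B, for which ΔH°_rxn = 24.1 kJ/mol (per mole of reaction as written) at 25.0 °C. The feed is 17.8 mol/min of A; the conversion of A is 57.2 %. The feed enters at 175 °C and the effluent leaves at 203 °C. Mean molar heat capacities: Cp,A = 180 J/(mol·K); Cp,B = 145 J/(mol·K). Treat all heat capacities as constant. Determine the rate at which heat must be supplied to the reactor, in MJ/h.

Q_in = 16.3 MJ/h

Extent of reaction ξ = 0.572 × 17.8 = 10.182 mol/min
Reaction term: ξ·ΔH°_rxn = 10.182 × 24.1 = 245.38 kJ/min
Sensible, feed 175→25 °C: -480.6 kJ/min
Outlet flows (mol/min): A 7.6184, B 10.182
Sensible, products 25→203 °C: 506.88 kJ/min
Q = ΔH = 271.66 kJ/min = 4.5276 kW
Heat supplied = 16.299 MJ/h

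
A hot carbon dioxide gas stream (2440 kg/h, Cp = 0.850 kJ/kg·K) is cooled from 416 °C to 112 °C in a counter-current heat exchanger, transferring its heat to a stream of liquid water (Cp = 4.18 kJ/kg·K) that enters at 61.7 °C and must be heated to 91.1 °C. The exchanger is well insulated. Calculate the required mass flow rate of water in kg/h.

Heat released by hot stream: Q = 2440 × 0.850 × (416 − 112) = 630500 kJ/h
Energy balance on cold side (adiabatic exchanger): Q = ṁ_c·Cp_c·(T_c,out − T_c,in)
ṁ_c = 630500 / [4.18 × (91.1 − 61.7)] = 5130.5 kg/h

ṁ_c = 5130 kg/h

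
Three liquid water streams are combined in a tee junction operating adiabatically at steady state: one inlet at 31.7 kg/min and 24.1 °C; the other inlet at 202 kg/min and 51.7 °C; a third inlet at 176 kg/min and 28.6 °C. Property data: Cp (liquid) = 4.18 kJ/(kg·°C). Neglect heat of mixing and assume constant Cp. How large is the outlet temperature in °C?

No heat crosses the boundary, so H_out = H_in.
Σ ṁᵢCp,ᵢTᵢ = 31.7×4.18×24.1 + 202×4.18×51.7 + 176×4.18×28.6 = 67887
Σ ṁᵢCp,ᵢ = 31.7×4.18 + 202×4.18 + 176×4.18 = 1712.5
T_out = 67887 / 1712.5 = 39.641 °C

T_out = 39.6 °C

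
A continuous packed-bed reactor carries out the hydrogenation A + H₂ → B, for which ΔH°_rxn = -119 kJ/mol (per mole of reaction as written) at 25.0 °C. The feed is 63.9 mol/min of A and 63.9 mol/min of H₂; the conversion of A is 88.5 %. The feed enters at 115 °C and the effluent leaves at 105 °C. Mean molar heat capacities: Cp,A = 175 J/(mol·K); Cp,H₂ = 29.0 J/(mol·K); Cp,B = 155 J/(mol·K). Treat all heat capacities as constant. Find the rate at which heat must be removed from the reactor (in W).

Q_out = 118000 W

Extent of reaction ξ = 0.885 × 63.9 = 56.551 mol/min
Reaction term: ξ·ΔH°_rxn = 56.551 × -119 = -6729.6 kJ/min
Sensible, feed 115→25 °C: -1173.2 kJ/min
Outlet flows (mol/min): A 7.3485, H₂ 7.3485, B 56.551
Sensible, products 25→105 °C: 821.17 kJ/min
Q = ΔH = -7081.7 kJ/min = -118.03 kW
Heat removed = 118030 W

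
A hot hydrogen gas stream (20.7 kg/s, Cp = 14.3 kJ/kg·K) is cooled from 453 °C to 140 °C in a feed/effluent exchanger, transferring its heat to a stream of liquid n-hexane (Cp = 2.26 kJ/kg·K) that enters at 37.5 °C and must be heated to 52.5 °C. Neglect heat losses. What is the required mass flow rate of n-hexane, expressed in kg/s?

ṁ_c = 2730 kg/s

Heat released by hot stream: Q = 20.7 × 14.3 × (453 − 140) = 92651 kJ/s
Energy balance on cold side (adiabatic exchanger): Q = ṁ_c·Cp_c·(T_c,out − T_c,in)
ṁ_c = 92651 / [2.26 × (52.5 − 37.5)] = 2733.1 kg/s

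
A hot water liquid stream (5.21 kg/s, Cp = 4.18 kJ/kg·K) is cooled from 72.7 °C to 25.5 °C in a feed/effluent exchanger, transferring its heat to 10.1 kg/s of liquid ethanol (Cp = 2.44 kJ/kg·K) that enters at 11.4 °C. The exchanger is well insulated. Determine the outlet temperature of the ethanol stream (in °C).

Heat released by hot stream: Q = 5.21 × 4.18 × (72.7 − 25.5) = 1027.9 kJ/s
Energy balance on cold side (adiabatic exchanger): Q = ṁ_c·Cp_c·(T_c,out − T_c,in)
T_c,out = 11.4 + 1027.9/(10.1 × 2.44) = 53.11 °C

T_c,out = 53.1 °C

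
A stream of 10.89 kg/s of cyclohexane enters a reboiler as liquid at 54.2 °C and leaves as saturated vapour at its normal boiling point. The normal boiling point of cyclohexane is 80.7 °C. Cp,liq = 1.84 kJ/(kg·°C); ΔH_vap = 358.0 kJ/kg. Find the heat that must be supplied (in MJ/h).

Q = 15900 MJ/h

liquid 54.2→80.7 °C: 48.76 kJ/kg
vaporisation at 80.7 °C: 358 kJ/kg
Δh = 48.76 + 358 = 406.76 kJ/kg
Q = ṁ·Δh = 10.89 kg/s × 406.76 kJ/kg = 4429.6 kJ/s
|Q| = 4429.6 kW = 15947 MJ/h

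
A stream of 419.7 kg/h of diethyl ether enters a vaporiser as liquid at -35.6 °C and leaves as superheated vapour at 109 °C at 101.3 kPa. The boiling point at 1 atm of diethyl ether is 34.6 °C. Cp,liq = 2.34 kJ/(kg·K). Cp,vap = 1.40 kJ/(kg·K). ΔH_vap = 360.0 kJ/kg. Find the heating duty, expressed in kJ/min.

liquid -35.6→34.6 °C: 164.27 kJ/kg
vaporisation at 34.6 °C: 360 kJ/kg
vapour 34.6→109 °C: 104.16 kJ/kg
Δh = 164.27 + 360 + 104.16 = 628.43 kJ/kg
Q = ṁ·Δh = 419.7 kg/h × 628.43 kJ/kg = 263750 kJ/h
|Q| = 73.264 kW = 4395.9 kJ/min

Q = 4400 kJ/min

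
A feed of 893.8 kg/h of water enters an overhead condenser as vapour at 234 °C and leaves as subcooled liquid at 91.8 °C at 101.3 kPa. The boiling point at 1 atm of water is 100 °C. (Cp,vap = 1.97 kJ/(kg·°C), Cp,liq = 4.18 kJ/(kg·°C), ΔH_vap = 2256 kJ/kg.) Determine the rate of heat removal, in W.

vapour 234→100 °C: -263.98 kJ/kg
condensation at 100 °C: -2256 kJ/kg
liquid 100→91.8 °C: -34.276 kJ/kg
Δh = -263.98 + -2256 + -34.276 = -2554.3 kJ/kg
Q = ṁ·Δh = 893.8 kg/h × -2554.3 kJ/kg = -2.283e+06 kJ/h
|Q| = 634.17 kW = 634170 W

Q_c = 634000 W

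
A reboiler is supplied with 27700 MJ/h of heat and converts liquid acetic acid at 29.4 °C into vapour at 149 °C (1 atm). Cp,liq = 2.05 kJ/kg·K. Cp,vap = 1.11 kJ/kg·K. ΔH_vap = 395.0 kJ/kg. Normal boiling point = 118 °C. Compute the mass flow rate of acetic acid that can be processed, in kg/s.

Δh = 2.05×(118−29.4) + 395.0 + 1.11×(149−118) = 611.04 kJ/kg
Q = 27700 MJ/h = 7694.4 kJ/s = 7694.4 kJ/s
ṁ = Q/Δh = 7694.4 / 611.04 = 12.592 kg/s

ṁ = 12.6 kg/s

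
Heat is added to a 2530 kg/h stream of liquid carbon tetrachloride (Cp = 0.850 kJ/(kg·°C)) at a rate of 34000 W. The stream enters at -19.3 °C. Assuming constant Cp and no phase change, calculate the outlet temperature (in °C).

T_out = 37.6 °C

Q = 34000 W = 122400 kJ/h
ΔT = Q/(ṁ·Cp) = 122400/(2530×0.850) = 56.917 K
T_out = -19.3 + 56.917 = 37.617 °C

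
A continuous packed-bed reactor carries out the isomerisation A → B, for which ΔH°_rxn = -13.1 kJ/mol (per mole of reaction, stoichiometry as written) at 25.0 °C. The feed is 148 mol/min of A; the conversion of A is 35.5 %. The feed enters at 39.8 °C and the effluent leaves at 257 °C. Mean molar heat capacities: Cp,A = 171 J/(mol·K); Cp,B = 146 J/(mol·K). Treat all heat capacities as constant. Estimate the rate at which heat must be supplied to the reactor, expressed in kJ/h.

Q_in = 270000 kJ/h

Extent of reaction ξ = 0.355 × 148 = 52.54 mol/min
Reaction term: ξ·ΔH°_rxn = 52.54 × -13.1 = -688.27 kJ/min
Sensible, feed 39.8→25 °C: -374.56 kJ/min
Outlet flows (mol/min): A 95.46, B 52.54
Sensible, products 25→257 °C: 5566.7 kJ/min
Q = ΔH = 4503.9 kJ/min = 75.065 kW
Heat supplied = 270230 kJ/h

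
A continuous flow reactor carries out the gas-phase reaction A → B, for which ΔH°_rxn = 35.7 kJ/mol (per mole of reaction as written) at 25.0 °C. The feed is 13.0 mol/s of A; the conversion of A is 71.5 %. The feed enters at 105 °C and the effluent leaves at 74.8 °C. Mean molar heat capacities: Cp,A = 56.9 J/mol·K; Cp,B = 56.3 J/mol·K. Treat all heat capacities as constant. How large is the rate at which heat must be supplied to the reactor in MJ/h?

Extent of reaction ξ = 0.715 × 13.0 = 9.295 mol/s
Reaction term: ξ·ΔH°_rxn = 9.295 × 35.7 = 331.83 kJ/s
Sensible, feed 105→25 °C: -59.176 kJ/s
Outlet flows (mol/s): A 3.705, B 9.295
Sensible, products 25→74.8 °C: 36.559 kJ/s
Q = ΔH = 309.21 kJ/s = 309.21 kW
Heat supplied = 1113.2 MJ/h

Q_in = 1110 MJ/h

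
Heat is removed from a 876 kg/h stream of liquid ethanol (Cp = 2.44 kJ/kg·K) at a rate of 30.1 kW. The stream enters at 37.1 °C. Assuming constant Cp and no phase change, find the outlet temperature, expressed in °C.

T_out = -13.6 °C

Q = 30.1 kW = 108360 kJ/h
ΔT = Q/(ṁ·Cp) = 108360/(876×2.44) = 50.696 K
T_out = 37.1 − 50.696 = -13.596 °C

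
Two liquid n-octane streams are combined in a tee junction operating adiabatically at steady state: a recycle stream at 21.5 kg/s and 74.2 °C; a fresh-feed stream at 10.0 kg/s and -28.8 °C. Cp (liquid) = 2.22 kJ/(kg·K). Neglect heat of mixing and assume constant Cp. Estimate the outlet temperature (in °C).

Energy balance with Q = 0: Σ ṁᵢCp,ᵢ(T_out − Tᵢ) = 0
T_out = Σ ṁᵢCp,ᵢTᵢ / Σ ṁᵢCp,ᵢ
      = 2902.2 / 69.93 = 41.502 °C

T_out = 41.5 °C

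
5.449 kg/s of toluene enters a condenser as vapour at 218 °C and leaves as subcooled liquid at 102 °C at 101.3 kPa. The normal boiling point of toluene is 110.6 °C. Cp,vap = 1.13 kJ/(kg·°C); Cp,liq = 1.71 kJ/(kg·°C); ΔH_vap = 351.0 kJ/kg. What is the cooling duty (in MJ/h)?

vapour 218→110.6 °C: -121.36 kJ/kg
condensation at 110.6 °C: -351 kJ/kg
liquid 110.6→102 °C: -14.706 kJ/kg
Δh = -121.36 + -351 + -14.706 = -487.07 kJ/kg
Q = ṁ·Δh = 5.449 kg/s × -487.07 kJ/kg = -2654 kJ/s
|Q| = 2654 kW = 9554.5 MJ/h

Q_c = 9550 MJ/h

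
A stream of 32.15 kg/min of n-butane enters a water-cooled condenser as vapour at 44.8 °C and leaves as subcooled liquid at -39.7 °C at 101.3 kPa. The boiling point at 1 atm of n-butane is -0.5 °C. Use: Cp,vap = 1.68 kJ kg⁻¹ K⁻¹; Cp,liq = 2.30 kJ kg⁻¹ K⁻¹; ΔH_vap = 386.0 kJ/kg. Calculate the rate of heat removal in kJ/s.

vapour 44.8→-0.5 °C: -76.104 kJ/kg
condensation at -0.5 °C: -386 kJ/kg
liquid -0.5→-39.7 °C: -90.16 kJ/kg
Δh = -76.104 + -386 + -90.16 = -552.26 kJ/kg
Q = ṁ·Δh = 32.15 kg/min × -552.26 kJ/kg = -17755 kJ/min
|Q| = 295.92 kW

Q_c = 296 kJ/s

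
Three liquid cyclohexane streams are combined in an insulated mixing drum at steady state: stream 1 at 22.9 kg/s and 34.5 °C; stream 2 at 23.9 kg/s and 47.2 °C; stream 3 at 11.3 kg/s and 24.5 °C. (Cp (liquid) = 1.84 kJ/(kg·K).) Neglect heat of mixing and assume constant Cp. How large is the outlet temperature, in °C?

No heat crosses the boundary, so H_out = H_in.
T_out = Σ ṁᵢCp,ᵢTᵢ / Σ ṁᵢCp,ᵢ
      = 4038.8 / 106.9 = 37.779 °C

T_out = 37.8 °C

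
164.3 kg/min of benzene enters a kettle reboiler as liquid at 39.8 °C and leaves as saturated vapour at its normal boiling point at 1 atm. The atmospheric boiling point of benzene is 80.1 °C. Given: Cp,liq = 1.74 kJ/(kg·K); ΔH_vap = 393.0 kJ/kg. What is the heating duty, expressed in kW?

liquid 39.8→80.1 °C: 70.122 kJ/kg
vaporisation at 80.1 °C: 393 kJ/kg
Δh = 70.122 + 393 = 463.12 kJ/kg
Q = ṁ·Δh = 164.3 kg/min × 463.12 kJ/kg = 76091 kJ/min
|Q| = 1268.2 kW

Q = 1270 kW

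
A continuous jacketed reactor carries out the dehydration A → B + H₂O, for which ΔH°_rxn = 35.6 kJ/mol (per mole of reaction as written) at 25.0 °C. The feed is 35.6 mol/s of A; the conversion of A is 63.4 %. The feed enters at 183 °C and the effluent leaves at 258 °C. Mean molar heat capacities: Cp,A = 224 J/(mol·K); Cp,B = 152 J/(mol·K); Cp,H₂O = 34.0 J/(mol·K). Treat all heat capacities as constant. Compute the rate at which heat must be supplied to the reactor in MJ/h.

Q_in = 4330 MJ/h

Extent of reaction ξ = 0.634 × 35.6 = 22.57 mol/s
Reaction term: ξ·ΔH°_rxn = 22.57 × 35.6 = 803.51 kJ/s
Sensible, feed 183→25 °C: -1260 kJ/s
Outlet flows (mol/s): A 13.03, B 22.57, H₂O 22.57
Sensible, products 25→258 °C: 1658.2 kJ/s
Q = ΔH = 1201.7 kJ/s = 1201.7 kW
Heat supplied = 4326.3 MJ/h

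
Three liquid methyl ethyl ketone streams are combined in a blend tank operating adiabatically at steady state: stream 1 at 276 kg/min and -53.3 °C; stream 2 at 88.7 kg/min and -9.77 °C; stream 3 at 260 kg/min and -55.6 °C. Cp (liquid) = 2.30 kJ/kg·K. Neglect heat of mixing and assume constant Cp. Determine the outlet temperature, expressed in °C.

T_out = -48.1 °C

Adiabatic, steady state ⇒ Σ ṁᵢCp,ᵢ(T_out − Tᵢ) = 0
Σ ṁᵢCp,ᵢTᵢ = 276×2.30×-53.3 + 88.7×2.30×-9.77 + 260×2.30×-55.6 = -69077
Σ ṁᵢCp,ᵢ = 276×2.30 + 88.7×2.30 + 260×2.30 = 1436.8
T_out = -69077 / 1436.8 = -48.077 °C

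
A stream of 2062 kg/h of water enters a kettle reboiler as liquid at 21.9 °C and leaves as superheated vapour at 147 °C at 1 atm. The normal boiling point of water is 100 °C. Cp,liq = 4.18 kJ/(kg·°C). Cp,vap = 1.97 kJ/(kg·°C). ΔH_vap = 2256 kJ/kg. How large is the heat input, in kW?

Q = 1530 kW

liquid 21.9→100 °C: 326.46 kJ/kg
vaporisation at 100 °C: 2256 kJ/kg
vapour 100→147 °C: 92.59 kJ/kg
Δh = 326.46 + 2256 + 92.59 = 2675 kJ/kg
Q = ṁ·Δh = 2062 kg/h × 2675 kJ/kg = 5.5159e+06 kJ/h
|Q| = 1532.2 kW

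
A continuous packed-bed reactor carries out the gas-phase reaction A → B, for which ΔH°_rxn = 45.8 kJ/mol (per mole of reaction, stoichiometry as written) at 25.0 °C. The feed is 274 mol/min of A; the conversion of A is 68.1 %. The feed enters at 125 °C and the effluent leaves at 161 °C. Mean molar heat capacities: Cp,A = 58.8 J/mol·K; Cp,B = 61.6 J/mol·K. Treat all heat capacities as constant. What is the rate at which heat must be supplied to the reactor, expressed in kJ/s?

Q_in = 153 kJ/s

Extent of reaction ξ = 0.681 × 274 = 186.59 mol/min
Reaction term: ξ·ΔH°_rxn = 186.59 × 45.8 = 8546 kJ/min
Sensible, feed 125→25 °C: -1611.1 kJ/min
Outlet flows (mol/min): A 87.406, B 186.59
Sensible, products 25→161 °C: 2262.2 kJ/min
Q = ΔH = 9197.1 kJ/min = 153.28 kW
Heat supplied = 153.28 kJ/s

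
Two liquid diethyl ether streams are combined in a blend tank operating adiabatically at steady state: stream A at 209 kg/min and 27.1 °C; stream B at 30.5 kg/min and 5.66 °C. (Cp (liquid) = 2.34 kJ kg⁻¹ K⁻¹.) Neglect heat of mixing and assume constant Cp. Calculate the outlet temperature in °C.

Adiabatic, steady state ⇒ Σ ṁᵢCp,ᵢ(T_out − Tᵢ) = 0
Σ ṁᵢCp,ᵢTᵢ = 209×2.34×27.1 + 30.5×2.34×5.66 = 13657
Σ ṁᵢCp,ᵢ = 209×2.34 + 30.5×2.34 = 560.43
T_out = 13657 / 560.43 = 24.37 °C

T_out = 24.4 °C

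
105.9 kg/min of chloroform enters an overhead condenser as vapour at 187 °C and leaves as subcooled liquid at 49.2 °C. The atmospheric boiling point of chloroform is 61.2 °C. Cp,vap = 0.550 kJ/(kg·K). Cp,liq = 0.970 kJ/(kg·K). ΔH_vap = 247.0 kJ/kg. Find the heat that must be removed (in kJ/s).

Q_c = 579 kJ/s

vapour 187→61.2 °C: -69.19 kJ/kg
condensation at 61.2 °C: -247 kJ/kg
liquid 61.2→49.2 °C: -11.64 kJ/kg
Δh = -69.19 + -247 + -11.64 = -327.83 kJ/kg
Q = ṁ·Δh = 105.9 kg/min × -327.83 kJ/kg = -34717 kJ/min
|Q| = 578.62 kW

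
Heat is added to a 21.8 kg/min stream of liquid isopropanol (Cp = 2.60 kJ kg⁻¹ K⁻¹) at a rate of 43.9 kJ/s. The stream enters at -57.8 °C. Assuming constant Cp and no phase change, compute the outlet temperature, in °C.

T_out = -11.3 °C

Q = 43.9 kJ/s = 2634 kJ/min
ΔT = Q/(ṁ·Cp) = 2634/(21.8×2.60) = 46.471 K
T_out = -57.8 + 46.471 = -11.329 °C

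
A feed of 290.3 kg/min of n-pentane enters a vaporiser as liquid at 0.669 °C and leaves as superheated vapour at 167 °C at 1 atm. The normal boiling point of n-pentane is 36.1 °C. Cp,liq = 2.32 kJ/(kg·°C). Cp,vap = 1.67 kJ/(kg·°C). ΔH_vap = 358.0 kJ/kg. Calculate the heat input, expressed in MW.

liquid 0.669→36.1 °C: 82.2 kJ/kg
vaporisation at 36.1 °C: 358 kJ/kg
vapour 36.1→167 °C: 218.6 kJ/kg
Δh = 82.2 + 358 + 218.6 = 658.8 kJ/kg
Q = ṁ·Δh = 290.3 kg/min × 658.8 kJ/kg = 191250 kJ/min
|Q| = 3187.5 kW = 3.1875 MW

Q = 3.19 MW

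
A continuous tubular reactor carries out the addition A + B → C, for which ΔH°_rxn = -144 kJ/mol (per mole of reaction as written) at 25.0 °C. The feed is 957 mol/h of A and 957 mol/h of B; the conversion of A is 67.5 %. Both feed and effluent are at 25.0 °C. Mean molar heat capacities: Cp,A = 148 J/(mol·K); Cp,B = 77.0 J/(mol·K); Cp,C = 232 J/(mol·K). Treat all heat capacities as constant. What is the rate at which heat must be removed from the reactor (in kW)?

Extent of reaction ξ = 0.675 × 957 = 645.98 mol/h
Reaction term: ξ·ΔH°_rxn = 645.98 × -144 = -93020 kJ/h
Q = ΔH = -93020 kJ/h = -25.839 kW
Heat removed = 25.839 kW

Q_out = 25.8 kW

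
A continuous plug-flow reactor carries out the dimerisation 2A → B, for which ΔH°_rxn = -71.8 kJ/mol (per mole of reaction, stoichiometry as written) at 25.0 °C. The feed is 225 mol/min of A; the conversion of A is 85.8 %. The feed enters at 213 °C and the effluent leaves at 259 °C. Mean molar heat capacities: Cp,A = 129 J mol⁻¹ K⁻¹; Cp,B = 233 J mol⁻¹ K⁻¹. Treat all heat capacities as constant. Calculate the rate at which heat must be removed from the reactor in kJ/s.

Extent of reaction ξ = 0.858 × 225 / 2 = 96.525 mol/min
Reaction term: ξ·ΔH°_rxn = 96.525 × -71.8 = -6930.5 kJ/min
Sensible, feed 213→25 °C: -5456.7 kJ/min
Outlet flows (mol/min): A 31.95, B 96.525
Sensible, products 25→259 °C: 6227.2 kJ/min
Q = ΔH = -6160 kJ/min = -102.67 kW
Heat removed = 102.67 kJ/s

Q_out = 103 kJ/s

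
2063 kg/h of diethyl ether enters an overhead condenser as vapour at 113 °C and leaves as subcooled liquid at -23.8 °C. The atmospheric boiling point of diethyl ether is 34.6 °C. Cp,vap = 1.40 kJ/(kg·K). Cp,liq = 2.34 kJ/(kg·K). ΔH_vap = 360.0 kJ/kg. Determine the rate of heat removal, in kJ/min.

Q_c = 20900 kJ/min

vapour 113→34.6 °C: -109.76 kJ/kg
condensation at 34.6 °C: -360 kJ/kg
liquid 34.6→-23.8 °C: -136.66 kJ/kg
Δh = -109.76 + -360 + -136.66 = -606.42 kJ/kg
Q = ṁ·Δh = 2063 kg/h × -606.42 kJ/kg = -1.251e+06 kJ/h
|Q| = 347.51 kW = 20851 kJ/min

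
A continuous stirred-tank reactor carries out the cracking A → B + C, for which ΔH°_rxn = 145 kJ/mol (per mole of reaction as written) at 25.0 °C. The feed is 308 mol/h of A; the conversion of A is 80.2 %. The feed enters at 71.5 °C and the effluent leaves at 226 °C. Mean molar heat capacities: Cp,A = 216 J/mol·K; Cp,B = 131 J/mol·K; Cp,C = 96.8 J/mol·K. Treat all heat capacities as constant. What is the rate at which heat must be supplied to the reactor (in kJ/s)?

Q_in = 13.0 kJ/s

Extent of reaction ξ = 0.802 × 308 = 247.02 mol/h
Reaction term: ξ·ΔH°_rxn = 247.02 × 145 = 35817 kJ/h
Sensible, feed 71.5→25 °C: -3093.6 kJ/h
Outlet flows (mol/h): A 60.984, B 247.02, C 247.02
Sensible, products 25→226 °C: 13958 kJ/h
Q = ΔH = 46682 kJ/h = 12.967 kW
Heat supplied = 12.967 kJ/s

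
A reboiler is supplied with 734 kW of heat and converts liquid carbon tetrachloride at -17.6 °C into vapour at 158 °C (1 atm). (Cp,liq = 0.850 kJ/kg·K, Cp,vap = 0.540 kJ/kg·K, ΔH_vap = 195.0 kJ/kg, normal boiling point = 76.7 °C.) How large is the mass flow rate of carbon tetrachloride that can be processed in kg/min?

ṁ = 138 kg/min

Δh = 0.850×(76.7−-17.6) + 195.0 + 0.540×(158−76.7) = 319.06 kJ/kg
Q = 734 kW = 734 kJ/s = 44040 kJ/min
ṁ = Q/Δh = 44040 / 319.06 = 138.03 kg/min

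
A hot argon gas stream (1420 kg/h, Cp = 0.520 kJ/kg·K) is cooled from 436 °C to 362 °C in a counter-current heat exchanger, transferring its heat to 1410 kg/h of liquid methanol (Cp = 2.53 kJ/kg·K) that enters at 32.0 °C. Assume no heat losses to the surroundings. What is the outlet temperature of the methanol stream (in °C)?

T_c,out = 47.3 °C

Heat released by hot stream: Q = 1420 × 0.520 × (436 − 362) = 54642 kJ/h
Energy balance on cold side (adiabatic exchanger): Q = ṁ_c·Cp_c·(T_c,out − T_c,in)
T_c,out = 32.0 + 54642/(1410 × 2.53) = 47.317 °C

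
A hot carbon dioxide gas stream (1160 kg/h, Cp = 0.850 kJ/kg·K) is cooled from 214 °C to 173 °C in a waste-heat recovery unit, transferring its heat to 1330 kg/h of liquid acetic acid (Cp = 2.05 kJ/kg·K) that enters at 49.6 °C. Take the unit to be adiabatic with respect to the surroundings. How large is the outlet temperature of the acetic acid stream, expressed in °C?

T_c,out = 64.4 °C

Heat released by hot stream: Q = 1160 × 0.850 × (214 − 173) = 40426 kJ/h
Energy balance on cold side (adiabatic exchanger): Q = ṁ_c·Cp_c·(T_c,out − T_c,in)
T_c,out = 49.6 + 40426/(1330 × 2.05) = 64.427 °C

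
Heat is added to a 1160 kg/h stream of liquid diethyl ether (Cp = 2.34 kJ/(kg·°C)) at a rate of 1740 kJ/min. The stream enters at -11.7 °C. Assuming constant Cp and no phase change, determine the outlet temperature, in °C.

Q = 1740 kJ/min = 104400 kJ/h
ΔT = Q/(ṁ·Cp) = 104400/(1160×2.34) = 38.462 K
T_out = -11.7 + 38.462 = 26.762 °C

T_out = 26.8 °C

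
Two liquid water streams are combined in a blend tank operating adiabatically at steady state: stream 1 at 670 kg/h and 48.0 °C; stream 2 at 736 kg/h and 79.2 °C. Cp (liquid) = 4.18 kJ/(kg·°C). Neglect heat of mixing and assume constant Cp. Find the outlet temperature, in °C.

T_out = 64.3 °C

Adiabatic, steady state ⇒ Σ ṁᵢCp,ᵢ(T_out − Tᵢ) = 0
T_out = Σ ṁᵢCp,ᵢTᵢ / Σ ṁᵢCp,ᵢ
      = 378090 / 5877.1 = 64.332 °C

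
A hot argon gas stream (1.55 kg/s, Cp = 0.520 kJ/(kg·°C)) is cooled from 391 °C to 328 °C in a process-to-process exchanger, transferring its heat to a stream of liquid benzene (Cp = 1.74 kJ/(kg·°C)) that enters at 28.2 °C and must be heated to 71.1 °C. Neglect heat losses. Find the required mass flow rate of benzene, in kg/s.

ṁ_c = 0.680 kg/s

Heat released by hot stream: Q = 1.55 × 0.520 × (391 − 328) = 50.778 kJ/s
Energy balance on cold side (adiabatic exchanger): Q = ṁ_c·Cp_c·(T_c,out − T_c,in)
ṁ_c = 50.778 / [1.74 × (71.1 − 28.2)] = 0.68025 kg/s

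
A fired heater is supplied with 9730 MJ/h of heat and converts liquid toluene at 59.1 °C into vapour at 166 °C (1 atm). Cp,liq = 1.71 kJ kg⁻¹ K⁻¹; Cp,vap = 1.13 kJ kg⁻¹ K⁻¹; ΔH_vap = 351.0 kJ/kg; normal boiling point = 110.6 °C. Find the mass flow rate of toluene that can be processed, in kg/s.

Δh = 1.71×(110.6−59.1) + 351.0 + 1.13×(166−110.6) = 501.67 kJ/kg
Q = 9730 MJ/h = 2702.8 kJ/s = 2702.8 kJ/s
ṁ = Q/Δh = 2702.8 / 501.67 = 5.3876 kg/s

ṁ = 5.39 kg/s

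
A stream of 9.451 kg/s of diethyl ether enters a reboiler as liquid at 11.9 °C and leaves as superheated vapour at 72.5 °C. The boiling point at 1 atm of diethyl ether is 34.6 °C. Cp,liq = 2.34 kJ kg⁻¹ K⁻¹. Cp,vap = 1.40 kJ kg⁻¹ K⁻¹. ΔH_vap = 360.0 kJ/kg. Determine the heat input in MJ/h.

Q = 15900 MJ/h

liquid 11.9→34.6 °C: 53.118 kJ/kg
vaporisation at 34.6 °C: 360 kJ/kg
vapour 34.6→72.5 °C: 53.06 kJ/kg
Δh = 53.118 + 360 + 53.06 = 466.18 kJ/kg
Q = ṁ·Δh = 9.451 kg/s × 466.18 kJ/kg = 4405.8 kJ/s
|Q| = 4405.8 kW = 15861 MJ/h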